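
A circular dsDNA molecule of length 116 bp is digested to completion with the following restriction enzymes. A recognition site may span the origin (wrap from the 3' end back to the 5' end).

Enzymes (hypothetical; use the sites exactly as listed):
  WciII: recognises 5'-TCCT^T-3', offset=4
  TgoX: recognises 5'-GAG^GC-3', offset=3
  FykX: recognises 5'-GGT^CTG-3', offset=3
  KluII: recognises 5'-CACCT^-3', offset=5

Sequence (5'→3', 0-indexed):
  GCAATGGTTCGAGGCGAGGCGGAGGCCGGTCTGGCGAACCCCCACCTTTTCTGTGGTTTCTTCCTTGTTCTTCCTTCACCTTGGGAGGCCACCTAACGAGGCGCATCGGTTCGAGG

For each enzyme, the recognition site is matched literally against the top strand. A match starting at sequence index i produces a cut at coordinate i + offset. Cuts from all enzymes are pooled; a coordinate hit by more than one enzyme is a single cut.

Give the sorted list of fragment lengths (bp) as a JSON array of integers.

[5,6,6,6,6,6,7,10,17,18,29]

Scan for sites:
  WciII (TCCTT, off=4): starts [61, 71] → cuts [65, 75]
  TgoX (GAGGC, off=3): starts [10, 15, 21, 84, 97] → cuts [13, 18, 24, 87, 100]
  FykX (GGTCTG, off=3): starts [27] → cuts [30]
  KluII (CACCT, off=5): starts [42, 76, 89] → cuts [47, 81, 94]

Pooled cuts: [13, 18, 24, 30, 47, 65, 75, 81, 87, 94, 100]

Fragment lengths:
  13→18: 5 bp
  18→24: 6 bp
  24→30: 6 bp
  30→47: 17 bp
  47→65: 18 bp
  65→75: 10 bp
  75→81: 6 bp
  81→87: 6 bp
  87→94: 7 bp
  94→100: 6 bp
  100→13 (wrap): 116-100+13 = 29 bp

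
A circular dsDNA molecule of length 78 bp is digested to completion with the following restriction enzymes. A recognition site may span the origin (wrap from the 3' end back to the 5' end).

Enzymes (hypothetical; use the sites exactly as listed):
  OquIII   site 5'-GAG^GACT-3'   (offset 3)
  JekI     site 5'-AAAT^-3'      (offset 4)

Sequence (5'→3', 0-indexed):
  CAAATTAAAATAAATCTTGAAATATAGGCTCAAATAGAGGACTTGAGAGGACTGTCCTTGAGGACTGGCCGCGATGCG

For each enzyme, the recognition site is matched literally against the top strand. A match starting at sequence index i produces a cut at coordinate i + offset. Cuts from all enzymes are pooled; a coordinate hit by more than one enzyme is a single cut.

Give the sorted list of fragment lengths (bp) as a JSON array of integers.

Scan for sites:
  OquIII (GAGGACT, off=3): starts [36, 46, 59] → cuts [39, 49, 62]
  JekI (AAAT, off=4): starts [1, 7, 11, 19, 31] → cuts [5, 11, 15, 23, 35]

Pooled cuts: [5, 11, 15, 23, 35, 39, 49, 62]

Fragment lengths:
  5→11: 6 bp
  11→15: 4 bp
  15→23: 8 bp
  23→35: 12 bp
  35→39: 4 bp
  39→49: 10 bp
  49→62: 13 bp
  62→5 (wrap): 78-62+5 = 21 bp

[4,4,6,8,10,12,13,21]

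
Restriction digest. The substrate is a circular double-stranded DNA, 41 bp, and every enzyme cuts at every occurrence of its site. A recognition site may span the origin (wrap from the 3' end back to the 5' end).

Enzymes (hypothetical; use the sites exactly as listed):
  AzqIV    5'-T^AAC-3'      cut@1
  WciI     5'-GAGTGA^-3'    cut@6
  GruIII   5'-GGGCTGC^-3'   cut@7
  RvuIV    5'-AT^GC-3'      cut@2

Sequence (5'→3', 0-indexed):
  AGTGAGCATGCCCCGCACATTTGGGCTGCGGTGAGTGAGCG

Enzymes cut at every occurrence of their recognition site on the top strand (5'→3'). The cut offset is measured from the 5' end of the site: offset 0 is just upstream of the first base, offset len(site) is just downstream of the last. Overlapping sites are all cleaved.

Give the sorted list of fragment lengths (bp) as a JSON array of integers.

Site scan:
  AzqIV (TAAC, off=1): no sites
  WciI GAGTGA/6: at [32, 40] ⇒ [5, 38]
  GruIII GGGCTGC/7: at [22] ⇒ [29]
  RvuIV ATGC/2: at [7] ⇒ [9]

All cut coordinates (distinct, sorted): [5, 9, 29, 38]

Fragments:
  5→9: 4 bp
  9→29: 20 bp
  29→38: 9 bp
  38→5 (wrap): 41-38+5 = 8 bp

[4,8,9,20]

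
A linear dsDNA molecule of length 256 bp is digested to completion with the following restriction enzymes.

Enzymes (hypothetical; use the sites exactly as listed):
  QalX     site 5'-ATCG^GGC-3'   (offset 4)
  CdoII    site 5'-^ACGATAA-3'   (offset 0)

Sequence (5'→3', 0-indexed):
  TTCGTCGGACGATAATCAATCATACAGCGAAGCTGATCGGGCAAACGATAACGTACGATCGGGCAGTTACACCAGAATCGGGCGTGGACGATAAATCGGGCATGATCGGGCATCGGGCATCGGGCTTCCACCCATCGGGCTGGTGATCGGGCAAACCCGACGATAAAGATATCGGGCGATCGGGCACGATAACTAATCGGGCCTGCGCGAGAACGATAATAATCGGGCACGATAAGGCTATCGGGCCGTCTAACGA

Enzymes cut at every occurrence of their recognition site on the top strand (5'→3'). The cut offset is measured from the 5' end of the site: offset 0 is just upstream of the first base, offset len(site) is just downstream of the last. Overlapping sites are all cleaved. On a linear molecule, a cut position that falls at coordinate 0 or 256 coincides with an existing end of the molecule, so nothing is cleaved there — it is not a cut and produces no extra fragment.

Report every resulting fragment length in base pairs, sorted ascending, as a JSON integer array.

Scan for sites:
  QalX (ATCGGGC, off=4): starts [35, 57, 76, 94, 104, 111, 118, 133, 145, 170, 178, 195, 221, 239] → cuts [39, 61, 80, 98, 108, 115, 122, 137, 149, 174, 182, 199, 225, 243]
  CdoII (ACGATAA, off=0): starts [8, 44, 87, 159, 185, 212, 228] → cuts [8, 44, 87, 159, 185, 212, 228]

Pooled cuts: [8, 39, 44, 61, 80, 87, 98, 108, 115, 122, 137, 149, 159, 174, 182, 185, 199, 212, 225, 228, 243]

Fragments:
  [0,8): 8 bp
  [8,39): 31 bp
  [39,44): 5 bp
  [44,61): 17 bp
  [61,80): 19 bp
  [80,87): 7 bp
  [87,98): 11 bp
  [98,108): 10 bp
  [108,115): 7 bp
  [115,122): 7 bp
  [122,137): 15 bp
  [137,149): 12 bp
  [149,159): 10 bp
  [159,174): 15 bp
  [174,182): 8 bp
  [182,185): 3 bp
  [185,199): 14 bp
  [199,212): 13 bp
  [212,225): 13 bp
  [225,228): 3 bp
  [228,243): 15 bp
  [243,256): 13 bp

[3,3,5,7,7,7,8,8,10,10,11,12,13,13,13,14,15,15,15,17,19,31]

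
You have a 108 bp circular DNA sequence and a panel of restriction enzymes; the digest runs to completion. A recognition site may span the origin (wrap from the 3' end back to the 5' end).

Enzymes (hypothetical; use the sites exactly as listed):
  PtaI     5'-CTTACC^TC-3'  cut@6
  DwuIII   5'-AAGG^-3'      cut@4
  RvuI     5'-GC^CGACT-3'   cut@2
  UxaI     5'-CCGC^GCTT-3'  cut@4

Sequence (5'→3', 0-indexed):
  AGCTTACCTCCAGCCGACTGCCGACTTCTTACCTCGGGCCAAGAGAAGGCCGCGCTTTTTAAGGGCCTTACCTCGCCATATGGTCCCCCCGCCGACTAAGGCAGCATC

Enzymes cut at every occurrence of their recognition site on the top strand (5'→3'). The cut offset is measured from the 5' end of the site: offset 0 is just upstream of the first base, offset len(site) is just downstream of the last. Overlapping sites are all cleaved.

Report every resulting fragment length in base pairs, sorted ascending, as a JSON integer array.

Site scan:
  PtaI CTTACCTC/6: at [2, 27, 66] ⇒ [8, 33, 72]
  DwuIII AAGG/4: at [45, 60, 97] ⇒ [49, 64, 101]
  RvuI GCCGACT/2: at [12, 19, 90] ⇒ [14, 21, 92]
  UxaI CCGCGCTT/4: at [49] ⇒ [53]

All cut coordinates (distinct, sorted): [8, 14, 21, 33, 49, 53, 64, 72, 92, 101]

Fragments:
  8→14: 6 bp
  14→21: 7 bp
  21→33: 12 bp
  33→49: 16 bp
  49→53: 4 bp
  53→64: 11 bp
  64→72: 8 bp
  72→92: 20 bp
  92→101: 9 bp
  101→8 (wrap): 108-101+8 = 15 bp

[4,6,7,8,9,11,12,15,16,20]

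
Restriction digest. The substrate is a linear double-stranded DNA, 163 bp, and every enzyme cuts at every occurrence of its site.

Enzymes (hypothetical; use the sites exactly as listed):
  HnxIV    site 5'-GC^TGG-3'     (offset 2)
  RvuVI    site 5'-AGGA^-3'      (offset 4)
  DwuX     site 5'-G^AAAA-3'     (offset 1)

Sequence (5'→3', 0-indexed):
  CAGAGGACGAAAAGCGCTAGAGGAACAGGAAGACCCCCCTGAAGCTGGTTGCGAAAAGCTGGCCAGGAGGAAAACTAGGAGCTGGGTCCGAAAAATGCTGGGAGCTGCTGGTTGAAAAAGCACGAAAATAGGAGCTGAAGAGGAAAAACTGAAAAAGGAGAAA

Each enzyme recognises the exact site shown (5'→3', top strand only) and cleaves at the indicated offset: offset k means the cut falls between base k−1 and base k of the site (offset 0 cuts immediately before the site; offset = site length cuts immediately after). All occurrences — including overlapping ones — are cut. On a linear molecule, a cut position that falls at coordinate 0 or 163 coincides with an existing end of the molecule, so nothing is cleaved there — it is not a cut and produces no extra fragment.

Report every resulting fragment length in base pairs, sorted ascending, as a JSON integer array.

[1,1,2,2,2,4,6,6,6,7,7,8,8,8,8,9,9,9,10,10,10,15,15]

Site scan:
  HnxIV GCTGG/2: at [43, 57, 80, 96, 106] ⇒ [45, 59, 82, 98, 108]
  RvuVI AGGA/4: at [3, 20, 26, 64, 67, 76, 129, 140, 155] ⇒ [7, 24, 30, 68, 71, 80, 133, 144, 159]
  DwuX GAAAA/1: at [8, 52, 69, 89, 113, 123, 142, 150] ⇒ [9, 53, 70, 90, 114, 124, 143, 151]

Pooled cuts: [7, 9, 24, 30, 45, 53, 59, 68, 70, 71, 80, 82, 90, 98, 108, 114, 124, 133, 143, 144, 151, 159]

Fragment lengths:
  [0,7): 7 bp
  [7,9): 2 bp
  [9,24): 15 bp
  [24,30): 6 bp
  [30,45): 15 bp
  [45,53): 8 bp
  [53,59): 6 bp
  [59,68): 9 bp
  [68,70): 2 bp
  [70,71): 1 bp
  [71,80): 9 bp
  [80,82): 2 bp
  [82,90): 8 bp
  [90,98): 8 bp
  [98,108): 10 bp
  [108,114): 6 bp
  [114,124): 10 bp
  [124,133): 9 bp
  [133,143): 10 bp
  [143,144): 1 bp
  [144,151): 7 bp
  [151,159): 8 bp
  [159,163): 4 bp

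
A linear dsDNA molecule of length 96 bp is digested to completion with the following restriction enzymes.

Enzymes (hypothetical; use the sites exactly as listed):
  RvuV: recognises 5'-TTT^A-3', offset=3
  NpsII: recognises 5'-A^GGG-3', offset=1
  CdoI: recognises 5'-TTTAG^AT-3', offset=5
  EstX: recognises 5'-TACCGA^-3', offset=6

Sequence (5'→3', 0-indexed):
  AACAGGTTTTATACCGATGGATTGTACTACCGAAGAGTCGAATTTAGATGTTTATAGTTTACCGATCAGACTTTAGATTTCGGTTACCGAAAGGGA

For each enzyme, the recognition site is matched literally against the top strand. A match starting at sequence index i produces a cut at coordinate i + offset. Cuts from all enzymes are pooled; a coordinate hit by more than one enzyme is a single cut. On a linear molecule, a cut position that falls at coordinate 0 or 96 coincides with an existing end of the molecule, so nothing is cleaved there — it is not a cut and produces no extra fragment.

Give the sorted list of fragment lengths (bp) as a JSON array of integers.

[2,2,2,4,5,6,7,7,9,10,12,14,16]

Site scan:
  RvuV (TTTA, off=3): starts [7, 42, 50, 57, 71] → cuts [10, 45, 53, 60, 74]
  NpsII (AGGG, off=1): starts [91] → cuts [92]
  CdoI (TTTAGAT, off=5): starts [42, 71] → cuts [47, 76]
  EstX (TACCGA, off=6): starts [11, 27, 59, 84] → cuts [17, 33, 65, 90]

Pooled cuts: [10, 17, 33, 45, 47, 53, 60, 65, 74, 76, 90, 92]

Fragments:
  [0,10): 10 bp
  [10,17): 7 bp
  [17,33): 16 bp
  [33,45): 12 bp
  [45,47): 2 bp
  [47,53): 6 bp
  [53,60): 7 bp
  [60,65): 5 bp
  [65,74): 9 bp
  [74,76): 2 bp
  [76,90): 14 bp
  [90,92): 2 bp
  [92,96): 4 bp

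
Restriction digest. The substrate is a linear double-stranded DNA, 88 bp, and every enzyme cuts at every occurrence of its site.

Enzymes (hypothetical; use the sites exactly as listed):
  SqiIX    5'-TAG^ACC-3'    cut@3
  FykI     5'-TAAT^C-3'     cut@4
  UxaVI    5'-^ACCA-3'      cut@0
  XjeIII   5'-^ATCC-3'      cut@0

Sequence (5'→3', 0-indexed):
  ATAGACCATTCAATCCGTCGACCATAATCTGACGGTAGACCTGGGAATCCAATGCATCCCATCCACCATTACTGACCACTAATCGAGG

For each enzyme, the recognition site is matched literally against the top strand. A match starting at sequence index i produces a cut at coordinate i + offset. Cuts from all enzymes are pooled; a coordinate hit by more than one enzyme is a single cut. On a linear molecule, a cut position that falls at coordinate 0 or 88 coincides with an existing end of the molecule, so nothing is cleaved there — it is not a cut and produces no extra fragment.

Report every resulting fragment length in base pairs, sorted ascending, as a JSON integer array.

Scan for sites:
  SqiIX TAGACC/3: at [1, 35] ⇒ [4, 38]
  FykI TAATC/4: at [24, 79] ⇒ [28, 83]
  UxaVI ACCA/0: at [4, 20, 64, 74] ⇒ [4, 20, 64, 74]
  XjeIII ATCC/0: at [12, 46, 55, 60] ⇒ [12, 46, 55, 60]

All cut coordinates (distinct, sorted): [4, 12, 20, 28, 38, 46, 55, 60, 64, 74, 83]

Fragments:
  [0,4): 4 bp
  [4,12): 8 bp
  [12,20): 8 bp
  [20,28): 8 bp
  [28,38): 10 bp
  [38,46): 8 bp
  [46,55): 9 bp
  [55,60): 5 bp
  [60,64): 4 bp
  [64,74): 10 bp
  [74,83): 9 bp
  [83,88): 5 bp

[4,4,5,5,8,8,8,8,9,9,10,10]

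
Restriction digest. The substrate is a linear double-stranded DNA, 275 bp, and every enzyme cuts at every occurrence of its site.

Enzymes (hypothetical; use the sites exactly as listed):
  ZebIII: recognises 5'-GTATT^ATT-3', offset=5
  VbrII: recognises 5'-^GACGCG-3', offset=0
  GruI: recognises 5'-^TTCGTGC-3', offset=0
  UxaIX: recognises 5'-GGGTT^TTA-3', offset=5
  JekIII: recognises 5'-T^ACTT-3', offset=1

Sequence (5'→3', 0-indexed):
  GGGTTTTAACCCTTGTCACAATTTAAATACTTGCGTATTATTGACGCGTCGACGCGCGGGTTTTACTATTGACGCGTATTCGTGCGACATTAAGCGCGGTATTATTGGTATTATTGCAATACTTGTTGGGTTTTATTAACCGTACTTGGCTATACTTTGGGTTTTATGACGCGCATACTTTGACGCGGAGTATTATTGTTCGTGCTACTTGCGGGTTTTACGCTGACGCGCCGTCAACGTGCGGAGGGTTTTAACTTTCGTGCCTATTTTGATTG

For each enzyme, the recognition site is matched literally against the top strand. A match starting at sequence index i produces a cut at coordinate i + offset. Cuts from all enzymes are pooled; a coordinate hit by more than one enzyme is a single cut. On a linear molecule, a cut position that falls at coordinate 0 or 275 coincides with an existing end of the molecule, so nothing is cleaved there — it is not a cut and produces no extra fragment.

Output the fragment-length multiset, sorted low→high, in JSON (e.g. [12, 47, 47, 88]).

[3,4,4,5,5,6,7,8,8,8,8,8,9,9,10,10,11,11,11,12,12,13,19,23,25,26]

Scan for sites:
  ZebIII (GTATTATT, off=5): starts [34, 98, 107, 189] → cuts [39, 103, 112, 194]
  VbrII (GACGCG, off=0): starts [42, 50, 70, 167, 181, 224] → cuts [42, 50, 70, 167, 181, 224]
  GruI (TTCGTGC, off=0): starts [78, 198, 256] → cuts [78, 198, 256]
  UxaIX (GGGTTTTA, off=5): starts [0, 57, 127, 158, 212, 245] → cuts [5, 62, 132, 163, 217, 250]
  JekIII (TACTT, off=1): starts [27, 119, 142, 152, 175, 205] → cuts [28, 120, 143, 153, 176, 206]

All cut coordinates (distinct, sorted): [5, 28, 39, 42, 50, 62, 70, 78, 103, 112, 120, 132, 143, 153, 163, 167, 176, 181, 194, 198, 206, 217, 224, 250, 256]

Fragment lengths:
  [0,5): 5 bp
  [5,28): 23 bp
  [28,39): 11 bp
  [39,42): 3 bp
  [42,50): 8 bp
  [50,62): 12 bp
  [62,70): 8 bp
  [70,78): 8 bp
  [78,103): 25 bp
  [103,112): 9 bp
  [112,120): 8 bp
  [120,132): 12 bp
  [132,143): 11 bp
  [143,153): 10 bp
  [153,163): 10 bp
  [163,167): 4 bp
  [167,176): 9 bp
  [176,181): 5 bp
  [181,194): 13 bp
  [194,198): 4 bp
  [198,206): 8 bp
  [206,217): 11 bp
  [217,224): 7 bp
  [224,250): 26 bp
  [250,256): 6 bp
  [256,275): 19 bp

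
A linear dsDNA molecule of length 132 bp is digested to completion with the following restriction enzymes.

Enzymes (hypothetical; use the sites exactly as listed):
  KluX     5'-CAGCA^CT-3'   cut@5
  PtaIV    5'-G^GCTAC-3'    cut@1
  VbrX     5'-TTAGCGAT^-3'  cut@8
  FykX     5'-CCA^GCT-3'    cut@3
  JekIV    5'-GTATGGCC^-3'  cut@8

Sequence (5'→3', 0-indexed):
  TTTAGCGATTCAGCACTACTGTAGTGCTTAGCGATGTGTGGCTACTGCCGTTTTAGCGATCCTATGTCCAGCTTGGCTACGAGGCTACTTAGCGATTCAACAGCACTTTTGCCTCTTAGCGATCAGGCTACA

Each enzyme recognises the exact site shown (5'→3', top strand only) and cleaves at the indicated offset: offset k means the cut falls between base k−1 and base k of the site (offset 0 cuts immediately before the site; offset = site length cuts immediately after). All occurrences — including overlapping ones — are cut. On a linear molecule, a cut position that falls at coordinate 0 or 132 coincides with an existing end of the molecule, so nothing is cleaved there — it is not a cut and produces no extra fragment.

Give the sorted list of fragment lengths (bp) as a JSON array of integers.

Scan for sites:
  KluX CAGCACT/5: at [10, 100] ⇒ [15, 105]
  PtaIV GGCTAC/1: at [39, 74, 82, 125] ⇒ [40, 75, 83, 126]
  VbrX TTAGCGAT/8: at [1, 27, 52, 88, 115] ⇒ [9, 35, 60, 96, 123]
  FykX CCAGCT/3: at [67] ⇒ [70]
  JekIV (GTATGGCC, off=8): no sites

Pooled cuts: [9, 15, 35, 40, 60, 70, 75, 83, 96, 105, 123, 126]

Fragment lengths:
  [0,9): 9 bp
  [9,15): 6 bp
  [15,35): 20 bp
  [35,40): 5 bp
  [40,60): 20 bp
  [60,70): 10 bp
  [70,75): 5 bp
  [75,83): 8 bp
  [83,96): 13 bp
  [96,105): 9 bp
  [105,123): 18 bp
  [123,126): 3 bp
  [126,132): 6 bp

[3,5,5,6,6,8,9,9,10,13,18,20,20]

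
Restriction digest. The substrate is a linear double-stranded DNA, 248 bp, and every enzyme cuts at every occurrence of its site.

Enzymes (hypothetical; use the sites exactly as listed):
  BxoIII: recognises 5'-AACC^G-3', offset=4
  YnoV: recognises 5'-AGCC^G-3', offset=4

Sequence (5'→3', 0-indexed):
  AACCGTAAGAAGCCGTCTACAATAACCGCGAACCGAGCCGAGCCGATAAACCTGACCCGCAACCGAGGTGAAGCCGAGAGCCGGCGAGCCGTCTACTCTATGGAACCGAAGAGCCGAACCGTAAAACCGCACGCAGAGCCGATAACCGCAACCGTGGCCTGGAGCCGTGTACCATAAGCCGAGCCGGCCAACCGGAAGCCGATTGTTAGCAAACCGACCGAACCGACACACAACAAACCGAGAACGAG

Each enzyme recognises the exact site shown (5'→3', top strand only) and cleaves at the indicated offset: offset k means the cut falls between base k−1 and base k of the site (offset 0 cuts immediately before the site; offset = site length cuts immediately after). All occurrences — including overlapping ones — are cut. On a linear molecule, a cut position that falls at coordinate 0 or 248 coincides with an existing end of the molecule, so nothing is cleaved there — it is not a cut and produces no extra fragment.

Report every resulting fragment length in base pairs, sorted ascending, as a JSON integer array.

[4,5,5,5,5,6,7,7,7,7,8,8,8,8,9,9,10,11,12,13,13,14,15,15,17,20]

Per-enzyme occurrences:
  BxoIII AACCG/4: at [0, 23, 30, 60, 103, 116, 124, 143, 149, 189, 211, 220, 235] ⇒ [4, 27, 34, 64, 107, 120, 128, 147, 153, 193, 215, 224, 239]
  YnoV AGCCG/4: at [10, 35, 40, 71, 78, 86, 111, 136, 162, 176, 181, 196] ⇒ [14, 39, 44, 75, 82, 90, 115, 140, 166, 180, 185, 200]

All cut coordinates (distinct, sorted): [4, 14, 27, 34, 39, 44, 64, 75, 82, 90, 107, 115, 120, 128, 140, 147, 153, 166, 180, 185, 193, 200, 215, 224, 239]

Fragment lengths:
  [0,4): 4 bp
  [4,14): 10 bp
  [14,27): 13 bp
  [27,34): 7 bp
  [34,39): 5 bp
  [39,44): 5 bp
  [44,64): 20 bp
  [64,75): 11 bp
  [75,82): 7 bp
  [82,90): 8 bp
  [90,107): 17 bp
  [107,115): 8 bp
  [115,120): 5 bp
  [120,128): 8 bp
  [128,140): 12 bp
  [140,147): 7 bp
  [147,153): 6 bp
  [153,166): 13 bp
  [166,180): 14 bp
  [180,185): 5 bp
  [185,193): 8 bp
  [193,200): 7 bp
  [200,215): 15 bp
  [215,224): 9 bp
  [224,239): 15 bp
  [239,248): 9 bp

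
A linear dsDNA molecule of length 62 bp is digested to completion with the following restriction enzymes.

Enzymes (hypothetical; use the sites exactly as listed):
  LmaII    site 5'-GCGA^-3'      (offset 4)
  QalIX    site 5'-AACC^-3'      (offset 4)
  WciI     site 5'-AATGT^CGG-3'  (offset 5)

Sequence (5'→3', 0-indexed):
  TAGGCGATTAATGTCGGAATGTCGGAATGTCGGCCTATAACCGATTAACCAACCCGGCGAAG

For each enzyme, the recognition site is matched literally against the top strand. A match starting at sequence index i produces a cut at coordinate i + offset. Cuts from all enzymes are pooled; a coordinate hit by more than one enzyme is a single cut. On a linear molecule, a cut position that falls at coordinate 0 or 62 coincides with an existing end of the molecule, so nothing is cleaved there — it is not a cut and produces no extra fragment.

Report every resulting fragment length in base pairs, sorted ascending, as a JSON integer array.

Scan for sites:
  LmaII GCGA/4: at [3, 56] ⇒ [7, 60]
  QalIX AACC/4: at [38, 46, 50] ⇒ [42, 50, 54]
  WciI AATGTCGG/5: at [9, 17, 25] ⇒ [14, 22, 30]

Pooled cuts: [7, 14, 22, 30, 42, 50, 54, 60]

Fragments:
  [0,7): 7 bp
  [7,14): 7 bp
  [14,22): 8 bp
  [22,30): 8 bp
  [30,42): 12 bp
  [42,50): 8 bp
  [50,54): 4 bp
  [54,60): 6 bp
  [60,62): 2 bp

[2,4,6,7,7,8,8,8,12]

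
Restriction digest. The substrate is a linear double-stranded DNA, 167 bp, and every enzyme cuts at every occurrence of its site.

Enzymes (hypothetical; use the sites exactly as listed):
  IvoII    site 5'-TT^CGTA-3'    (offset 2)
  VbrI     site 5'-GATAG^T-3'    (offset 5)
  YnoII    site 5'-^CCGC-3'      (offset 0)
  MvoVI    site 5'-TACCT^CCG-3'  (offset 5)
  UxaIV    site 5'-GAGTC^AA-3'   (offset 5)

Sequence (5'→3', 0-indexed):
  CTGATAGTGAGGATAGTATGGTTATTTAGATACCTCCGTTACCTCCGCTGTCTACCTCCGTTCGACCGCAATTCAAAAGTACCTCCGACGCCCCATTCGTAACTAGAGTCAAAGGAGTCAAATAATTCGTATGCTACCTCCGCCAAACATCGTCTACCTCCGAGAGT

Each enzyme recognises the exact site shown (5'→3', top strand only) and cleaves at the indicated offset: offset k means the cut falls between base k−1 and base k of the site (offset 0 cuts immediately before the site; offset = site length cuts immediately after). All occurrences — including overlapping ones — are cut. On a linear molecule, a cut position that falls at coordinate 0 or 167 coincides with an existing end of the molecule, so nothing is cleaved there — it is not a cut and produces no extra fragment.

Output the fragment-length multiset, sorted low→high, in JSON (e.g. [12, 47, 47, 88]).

Per-enzyme occurrences:
  IvoII (TTCGTA, off=2): starts [95, 125] → cuts [97, 127]
  VbrI (GATAGT, off=5): starts [2, 11] → cuts [7, 16]
  YnoII (CCGC, off=0): starts [44, 65, 139] → cuts [44, 65, 139]
  MvoVI (TACCTCCG, off=5): starts [30, 39, 52, 79, 134, 154] → cuts [35, 44, 57, 84, 139, 159]
  UxaIV (GAGTCAA, off=5): starts [105, 114] → cuts [110, 119]

Pooled cuts: [7, 16, 35, 44, 57, 65, 84, 97, 110, 119, 127, 139, 159]

Fragments:
  [0,7): 7 bp
  [7,16): 9 bp
  [16,35): 19 bp
  [35,44): 9 bp
  [44,57): 13 bp
  [57,65): 8 bp
  [65,84): 19 bp
  [84,97): 13 bp
  [97,110): 13 bp
  [110,119): 9 bp
  [119,127): 8 bp
  [127,139): 12 bp
  [139,159): 20 bp
  [159,167): 8 bp

[7,8,8,8,9,9,9,12,13,13,13,19,19,20]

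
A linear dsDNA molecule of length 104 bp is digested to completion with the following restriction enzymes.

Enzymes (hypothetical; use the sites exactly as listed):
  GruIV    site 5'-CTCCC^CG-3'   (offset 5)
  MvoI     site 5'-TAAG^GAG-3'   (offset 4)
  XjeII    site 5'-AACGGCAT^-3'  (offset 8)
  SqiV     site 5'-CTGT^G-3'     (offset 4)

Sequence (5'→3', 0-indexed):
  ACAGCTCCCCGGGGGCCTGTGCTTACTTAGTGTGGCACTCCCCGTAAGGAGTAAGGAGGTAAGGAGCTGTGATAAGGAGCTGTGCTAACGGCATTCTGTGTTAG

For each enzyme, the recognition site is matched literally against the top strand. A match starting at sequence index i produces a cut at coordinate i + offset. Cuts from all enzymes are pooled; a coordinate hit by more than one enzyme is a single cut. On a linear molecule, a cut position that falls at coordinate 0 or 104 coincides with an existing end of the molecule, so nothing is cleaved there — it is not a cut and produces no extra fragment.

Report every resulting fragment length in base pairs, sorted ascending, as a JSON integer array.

[5,5,6,6,7,7,7,8,9,11,11,22]

Site scan:
  GruIV CTCCCCG/5: at [4, 37] ⇒ [9, 42]
  MvoI TAAGGAG/4: at [44, 51, 59, 72] ⇒ [48, 55, 63, 76]
  XjeII AACGGCAT/8: at [86] ⇒ [94]
  SqiV CTGTG/4: at [16, 66, 79, 95] ⇒ [20, 70, 83, 99]

All cut coordinates (distinct, sorted): [9, 20, 42, 48, 55, 63, 70, 76, 83, 94, 99]

Fragment lengths:
  [0,9): 9 bp
  [9,20): 11 bp
  [20,42): 22 bp
  [42,48): 6 bp
  [48,55): 7 bp
  [55,63): 8 bp
  [63,70): 7 bp
  [70,76): 6 bp
  [76,83): 7 bp
  [83,94): 11 bp
  [94,99): 5 bp
  [99,104): 5 bp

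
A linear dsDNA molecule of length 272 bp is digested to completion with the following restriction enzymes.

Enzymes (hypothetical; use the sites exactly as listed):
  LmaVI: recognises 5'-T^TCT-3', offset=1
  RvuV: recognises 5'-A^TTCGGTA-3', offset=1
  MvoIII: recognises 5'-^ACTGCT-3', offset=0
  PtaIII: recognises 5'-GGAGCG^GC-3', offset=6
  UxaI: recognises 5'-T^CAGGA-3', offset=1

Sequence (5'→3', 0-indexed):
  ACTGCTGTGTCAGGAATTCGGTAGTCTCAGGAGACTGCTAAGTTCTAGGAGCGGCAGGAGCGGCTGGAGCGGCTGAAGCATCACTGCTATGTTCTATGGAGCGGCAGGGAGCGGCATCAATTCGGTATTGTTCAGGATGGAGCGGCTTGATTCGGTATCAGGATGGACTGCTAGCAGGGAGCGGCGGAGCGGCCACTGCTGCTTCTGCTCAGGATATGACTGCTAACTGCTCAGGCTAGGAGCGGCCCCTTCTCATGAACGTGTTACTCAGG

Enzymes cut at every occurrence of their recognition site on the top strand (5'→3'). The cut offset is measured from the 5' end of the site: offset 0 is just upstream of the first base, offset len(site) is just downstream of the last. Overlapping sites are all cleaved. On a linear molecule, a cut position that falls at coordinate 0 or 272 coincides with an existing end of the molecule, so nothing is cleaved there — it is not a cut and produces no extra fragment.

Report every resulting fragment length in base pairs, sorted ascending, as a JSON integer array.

Site scan:
  LmaVI (TTCT, off=1): starts [42, 91, 202, 249] → cuts [43, 92, 203, 250]
  RvuV (ATTCGGTA, off=1): starts [15, 119, 149] → cuts [16, 120, 150]
  MvoIII (ACTGCT, off=0): starts [0, 33, 82, 166, 194, 218, 225] → cuts [33, 82, 166, 194, 218, 225] (position 0 is a terminus of the linear molecule — no cut)
  PtaIII (GGAGCGGC, off=6): starts [47, 56, 65, 97, 107, 138, 177, 185, 238] → cuts [53, 62, 71, 103, 113, 144, 183, 191, 244]
  UxaI (TCAGGA, off=1): starts [9, 26, 131, 157, 208] → cuts [10, 27, 132, 158, 209]

All cut coordinates (distinct, sorted): [10, 16, 27, 33, 43, 53, 62, 71, 82, 92, 103, 113, 120, 132, 144, 150, 158, 166, 183, 191, 194, 203, 209, 218, 225, 244, 250]

Fragments:
  [0,10): 10 bp
  [10,16): 6 bp
  [16,27): 11 bp
  [27,33): 6 bp
  [33,43): 10 bp
  [43,53): 10 bp
  [53,62): 9 bp
  [62,71): 9 bp
  [71,82): 11 bp
  [82,92): 10 bp
  [92,103): 11 bp
  [103,113): 10 bp
  [113,120): 7 bp
  [120,132): 12 bp
  [132,144): 12 bp
  [144,150): 6 bp
  [150,158): 8 bp
  [158,166): 8 bp
  [166,183): 17 bp
  [183,191): 8 bp
  [191,194): 3 bp
  [194,203): 9 bp
  [203,209): 6 bp
  [209,218): 9 bp
  [218,225): 7 bp
  [225,244): 19 bp
  [244,250): 6 bp
  [250,272): 22 bp

[3,6,6,6,6,6,7,7,8,8,8,9,9,9,9,10,10,10,10,10,11,11,11,12,12,17,19,22]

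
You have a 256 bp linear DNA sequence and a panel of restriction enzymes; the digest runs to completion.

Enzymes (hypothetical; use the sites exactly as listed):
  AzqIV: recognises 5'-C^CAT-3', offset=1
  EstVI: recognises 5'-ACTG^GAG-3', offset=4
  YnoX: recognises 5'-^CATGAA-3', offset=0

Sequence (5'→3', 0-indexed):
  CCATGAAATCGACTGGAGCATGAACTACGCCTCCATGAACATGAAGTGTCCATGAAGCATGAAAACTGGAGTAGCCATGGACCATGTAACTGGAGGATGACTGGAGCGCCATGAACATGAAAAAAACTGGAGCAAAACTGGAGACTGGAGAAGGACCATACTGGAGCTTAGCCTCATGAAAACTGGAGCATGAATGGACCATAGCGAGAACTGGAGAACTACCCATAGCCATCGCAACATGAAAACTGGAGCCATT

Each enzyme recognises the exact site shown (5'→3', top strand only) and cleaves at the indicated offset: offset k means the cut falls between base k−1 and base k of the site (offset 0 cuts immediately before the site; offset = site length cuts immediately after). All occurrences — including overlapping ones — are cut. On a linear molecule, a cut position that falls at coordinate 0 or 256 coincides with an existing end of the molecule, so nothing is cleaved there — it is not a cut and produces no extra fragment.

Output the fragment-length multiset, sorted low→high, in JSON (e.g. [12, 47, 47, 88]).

[1,3,3,4,4,6,6,6,6,7,7,7,7,7,8,9,10,10,11,11,11,11,11,11,11,11,14,14,14,15]

Site scan:
  AzqIV CCAT/1: at [0, 32, 49, 74, 81, 108, 155, 198, 222, 228, 251] ⇒ [1, 33, 50, 75, 82, 109, 156, 199, 223, 229, 252]
  EstVI ACTGGAG/4: at [11, 64, 88, 99, 125, 136, 143, 159, 181, 209, 244] ⇒ [15, 68, 92, 103, 129, 140, 147, 163, 185, 213, 248]
  YnoX CATGAA/0: at [1, 18, 33, 39, 50, 57, 109, 115, 174, 188, 237] ⇒ [1, 18, 33, 39, 50, 57, 109, 115, 174, 188, 237]

Pooled cuts: [1, 15, 18, 33, 39, 50, 57, 68, 75, 82, 92, 103, 109, 115, 129, 140, 147, 156, 163, 174, 185, 188, 199, 213, 223, 229, 237, 248, 252]

Fragment lengths:
  [0,1): 1 bp
  [1,15): 14 bp
  [15,18): 3 bp
  [18,33): 15 bp
  [33,39): 6 bp
  [39,50): 11 bp
  [50,57): 7 bp
  [57,68): 11 bp
  [68,75): 7 bp
  [75,82): 7 bp
  [82,92): 10 bp
  [92,103): 11 bp
  [103,109): 6 bp
  [109,115): 6 bp
  [115,129): 14 bp
  [129,140): 11 bp
  [140,147): 7 bp
  [147,156): 9 bp
  [156,163): 7 bp
  [163,174): 11 bp
  [174,185): 11 bp
  [185,188): 3 bp
  [188,199): 11 bp
  [199,213): 14 bp
  [213,223): 10 bp
  [223,229): 6 bp
  [229,237): 8 bp
  [237,248): 11 bp
  [248,252): 4 bp
  [252,256): 4 bp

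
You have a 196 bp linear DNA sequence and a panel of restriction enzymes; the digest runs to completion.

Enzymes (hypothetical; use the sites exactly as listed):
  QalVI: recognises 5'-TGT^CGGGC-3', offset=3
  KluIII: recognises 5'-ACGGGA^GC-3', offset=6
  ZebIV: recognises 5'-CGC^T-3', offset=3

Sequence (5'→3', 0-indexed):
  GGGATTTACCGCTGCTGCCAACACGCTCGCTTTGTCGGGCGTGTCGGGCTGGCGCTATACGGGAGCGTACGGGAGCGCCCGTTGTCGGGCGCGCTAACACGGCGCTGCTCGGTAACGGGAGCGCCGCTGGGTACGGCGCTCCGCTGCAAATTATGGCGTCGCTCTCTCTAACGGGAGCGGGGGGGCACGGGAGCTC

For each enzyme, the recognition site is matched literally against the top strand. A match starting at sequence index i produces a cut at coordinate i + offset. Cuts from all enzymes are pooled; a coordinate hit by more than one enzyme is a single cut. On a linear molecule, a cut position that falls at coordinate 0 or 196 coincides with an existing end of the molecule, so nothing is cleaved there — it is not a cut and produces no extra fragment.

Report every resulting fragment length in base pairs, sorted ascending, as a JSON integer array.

[4,4,5,5,7,9,9,9,10,11,11,11,12,12,14,14,15,16,18]

Scan for sites:
  QalVI TGTCGGGC/3: at [32, 41, 82] ⇒ [35, 44, 85]
  KluIII ACGGGAGC/6: at [58, 68, 114, 170, 186] ⇒ [64, 74, 120, 176, 192]
  ZebIV CGCT/3: at [9, 23, 27, 52, 91, 102, 124, 136, 141, 159] ⇒ [12, 26, 30, 55, 94, 105, 127, 139, 144, 162]

All cut coordinates (distinct, sorted): [12, 26, 30, 35, 44, 55, 64, 74, 85, 94, 105, 120, 127, 139, 144, 162, 176, 192]

Fragment lengths:
  [0,12): 12 bp
  [12,26): 14 bp
  [26,30): 4 bp
  [30,35): 5 bp
  [35,44): 9 bp
  [44,55): 11 bp
  [55,64): 9 bp
  [64,74): 10 bp
  [74,85): 11 bp
  [85,94): 9 bp
  [94,105): 11 bp
  [105,120): 15 bp
  [120,127): 7 bp
  [127,139): 12 bp
  [139,144): 5 bp
  [144,162): 18 bp
  [162,176): 14 bp
  [176,192): 16 bp
  [192,196): 4 bp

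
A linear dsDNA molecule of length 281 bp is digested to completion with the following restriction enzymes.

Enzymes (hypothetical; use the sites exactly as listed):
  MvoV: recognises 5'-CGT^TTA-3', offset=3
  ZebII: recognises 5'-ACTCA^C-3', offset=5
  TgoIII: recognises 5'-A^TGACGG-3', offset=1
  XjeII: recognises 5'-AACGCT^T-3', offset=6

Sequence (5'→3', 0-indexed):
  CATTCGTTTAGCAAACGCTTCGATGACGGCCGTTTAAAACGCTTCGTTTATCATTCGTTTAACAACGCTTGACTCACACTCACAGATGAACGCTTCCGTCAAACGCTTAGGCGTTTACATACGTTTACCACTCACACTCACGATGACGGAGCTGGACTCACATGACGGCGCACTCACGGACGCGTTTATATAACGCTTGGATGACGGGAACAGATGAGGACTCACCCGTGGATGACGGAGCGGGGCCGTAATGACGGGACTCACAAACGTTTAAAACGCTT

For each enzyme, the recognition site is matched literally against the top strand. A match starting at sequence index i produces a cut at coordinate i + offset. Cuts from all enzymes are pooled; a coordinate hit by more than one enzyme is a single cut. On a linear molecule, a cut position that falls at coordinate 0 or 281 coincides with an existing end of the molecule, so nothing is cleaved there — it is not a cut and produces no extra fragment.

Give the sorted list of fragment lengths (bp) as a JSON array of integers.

Scan for sites:
  MvoV (CGTTTA, off=3): starts [4, 30, 44, 55, 111, 121, 182, 267] → cuts [7, 33, 47, 58, 114, 124, 185, 270]
  ZebII (ACTCAC, off=5): starts [71, 77, 129, 135, 155, 171, 219, 258] → cuts [76, 82, 134, 140, 160, 176, 224, 263]
  TgoIII (ATGACGG, off=1): starts [22, 142, 161, 200, 231, 250] → cuts [23, 143, 162, 201, 232, 251]
  XjeII (AACGCTT, off=6): starts [13, 37, 63, 88, 101, 191, 274] → cuts [19, 43, 69, 94, 107, 197, 280]

Pooled cuts: [7, 19, 23, 33, 43, 47, 58, 69, 76, 82, 94, 107, 114, 124, 134, 140, 143, 160, 162, 176, 185, 197, 201, 224, 232, 251, 263, 270, 280]

Fragment lengths:
  [0,7): 7 bp
  [7,19): 12 bp
  [19,23): 4 bp
  [23,33): 10 bp
  [33,43): 10 bp
  [43,47): 4 bp
  [47,58): 11 bp
  [58,69): 11 bp
  [69,76): 7 bp
  [76,82): 6 bp
  [82,94): 12 bp
  [94,107): 13 bp
  [107,114): 7 bp
  [114,124): 10 bp
  [124,134): 10 bp
  [134,140): 6 bp
  [140,143): 3 bp
  [143,160): 17 bp
  [160,162): 2 bp
  [162,176): 14 bp
  [176,185): 9 bp
  [185,197): 12 bp
  [197,201): 4 bp
  [201,224): 23 bp
  [224,232): 8 bp
  [232,251): 19 bp
  [251,263): 12 bp
  [263,270): 7 bp
  [270,280): 10 bp
  [280,281): 1 bp

[1,2,3,4,4,4,6,6,7,7,7,7,8,9,10,10,10,10,10,11,11,12,12,12,12,13,14,17,19,23]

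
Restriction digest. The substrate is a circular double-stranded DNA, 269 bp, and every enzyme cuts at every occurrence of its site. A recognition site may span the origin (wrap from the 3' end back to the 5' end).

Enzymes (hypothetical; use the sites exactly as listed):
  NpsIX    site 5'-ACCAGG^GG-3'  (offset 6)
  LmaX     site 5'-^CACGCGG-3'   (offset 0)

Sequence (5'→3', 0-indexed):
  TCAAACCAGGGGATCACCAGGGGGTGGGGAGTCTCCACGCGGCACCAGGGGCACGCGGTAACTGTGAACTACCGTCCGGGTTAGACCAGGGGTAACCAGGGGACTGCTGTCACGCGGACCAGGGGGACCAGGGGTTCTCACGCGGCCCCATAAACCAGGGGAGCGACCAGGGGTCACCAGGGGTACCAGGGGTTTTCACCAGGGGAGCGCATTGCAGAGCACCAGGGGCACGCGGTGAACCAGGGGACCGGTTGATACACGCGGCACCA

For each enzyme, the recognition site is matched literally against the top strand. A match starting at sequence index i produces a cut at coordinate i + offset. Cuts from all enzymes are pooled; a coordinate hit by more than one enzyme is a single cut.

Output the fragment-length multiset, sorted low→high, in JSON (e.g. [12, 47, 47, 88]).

Scan for sites:
  NpsIX ACCAGGGG/6: at [4, 15, 43, 84, 94, 117, 126, 153, 165, 175, 184, 197, 220, 238] ⇒ [10, 21, 49, 90, 100, 123, 132, 159, 171, 181, 190, 203, 226, 244]
  LmaX CACGCGG/0: at [35, 51, 110, 138, 228, 257] ⇒ [35, 51, 110, 138, 228, 257]

All cut coordinates (distinct, sorted): [10, 21, 35, 49, 51, 90, 100, 110, 123, 132, 138, 159, 171, 181, 190, 203, 226, 228, 244, 257]

Fragments:
  10→21: 11 bp
  21→35: 14 bp
  35→49: 14 bp
  49→51: 2 bp
  51→90: 39 bp
  90→100: 10 bp
  100→110: 10 bp
  110→123: 13 bp
  123→132: 9 bp
  132→138: 6 bp
  138→159: 21 bp
  159→171: 12 bp
  171→181: 10 bp
  181→190: 9 bp
  190→203: 13 bp
  203→226: 23 bp
  226→228: 2 bp
  228→244: 16 bp
  244→257: 13 bp
  257→10 (wrap): 269-257+10 = 22 bp

[2,2,6,9,9,10,10,10,11,12,13,13,13,14,14,16,21,22,23,39]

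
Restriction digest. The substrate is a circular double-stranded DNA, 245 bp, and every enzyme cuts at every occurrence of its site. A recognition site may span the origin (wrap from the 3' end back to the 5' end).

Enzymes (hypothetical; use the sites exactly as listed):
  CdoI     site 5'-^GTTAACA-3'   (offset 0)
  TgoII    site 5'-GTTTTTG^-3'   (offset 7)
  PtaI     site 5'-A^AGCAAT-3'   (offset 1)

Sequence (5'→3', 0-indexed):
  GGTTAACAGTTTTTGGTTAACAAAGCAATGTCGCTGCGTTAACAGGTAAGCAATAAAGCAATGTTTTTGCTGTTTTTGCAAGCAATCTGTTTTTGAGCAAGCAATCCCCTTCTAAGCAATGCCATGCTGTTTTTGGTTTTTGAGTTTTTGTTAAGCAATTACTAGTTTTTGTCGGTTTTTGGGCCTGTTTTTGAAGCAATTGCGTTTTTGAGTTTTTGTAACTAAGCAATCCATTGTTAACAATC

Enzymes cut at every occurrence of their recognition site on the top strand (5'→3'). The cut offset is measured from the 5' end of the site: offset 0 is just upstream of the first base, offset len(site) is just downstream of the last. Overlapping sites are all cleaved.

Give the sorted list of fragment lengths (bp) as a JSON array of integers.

[1,2,3,4,6,7,8,8,8,8,9,10,11,11,11,12,13,14,14,15,15,16,18,21]

Scan for sites:
  CdoI GTTAACA/0: at [1, 15, 37, 235] ⇒ [1, 15, 37, 235]
  TgoII GTTTTTG/7: at [8, 62, 71, 88, 128, 135, 143, 164, 174, 186, 203, 211] ⇒ [15, 69, 78, 95, 135, 142, 150, 171, 181, 193, 210, 218]
  PtaI AAGCAAT/1: at [22, 47, 55, 79, 98, 113, 152, 193, 223] ⇒ [23, 48, 56, 80, 99, 114, 153, 194, 224]

All cut coordinates (distinct, sorted): [1, 15, 23, 37, 48, 56, 69, 78, 80, 95, 99, 114, 135, 142, 150, 153, 171, 181, 193, 194, 210, 218, 224, 235]

Fragments:
  1→15: 14 bp
  15→23: 8 bp
  23→37: 14 bp
  37→48: 11 bp
  48→56: 8 bp
  56→69: 13 bp
  69→78: 9 bp
  78→80: 2 bp
  80→95: 15 bp
  95→99: 4 bp
  99→114: 15 bp
  114→135: 21 bp
  135→142: 7 bp
  142→150: 8 bp
  150→153: 3 bp
  153→171: 18 bp
  171→181: 10 bp
  181→193: 12 bp
  193→194: 1 bp
  194→210: 16 bp
  210→218: 8 bp
  218→224: 6 bp
  224→235: 11 bp
  235→1 (wrap): 245-235+1 = 11 bp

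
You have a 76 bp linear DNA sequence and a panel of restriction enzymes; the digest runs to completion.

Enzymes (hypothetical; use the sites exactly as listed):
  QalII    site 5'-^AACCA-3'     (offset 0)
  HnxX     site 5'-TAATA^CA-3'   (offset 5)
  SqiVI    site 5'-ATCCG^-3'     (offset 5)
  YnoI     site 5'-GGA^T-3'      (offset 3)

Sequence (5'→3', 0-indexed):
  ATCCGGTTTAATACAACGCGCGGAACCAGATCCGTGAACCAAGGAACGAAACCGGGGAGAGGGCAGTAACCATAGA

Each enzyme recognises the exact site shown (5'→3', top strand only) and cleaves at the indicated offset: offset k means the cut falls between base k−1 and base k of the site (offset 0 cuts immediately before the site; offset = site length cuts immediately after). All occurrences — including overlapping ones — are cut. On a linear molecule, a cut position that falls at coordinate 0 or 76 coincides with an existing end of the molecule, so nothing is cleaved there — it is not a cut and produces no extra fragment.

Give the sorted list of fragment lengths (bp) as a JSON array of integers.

[2,5,8,9,10,11,31]

Scan for sites:
  QalII AACCA/0: at [23, 36, 67] ⇒ [23, 36, 67]
  HnxX TAATACA/5: at [8] ⇒ [13]
  SqiVI ATCCG/5: at [0, 29] ⇒ [5, 34]
  YnoI (GGAT, off=3): no sites

Pooled cuts: [5, 13, 23, 34, 36, 67]

Fragment lengths:
  [0,5): 5 bp
  [5,13): 8 bp
  [13,23): 10 bp
  [23,34): 11 bp
  [34,36): 2 bp
  [36,67): 31 bp
  [67,76): 9 bp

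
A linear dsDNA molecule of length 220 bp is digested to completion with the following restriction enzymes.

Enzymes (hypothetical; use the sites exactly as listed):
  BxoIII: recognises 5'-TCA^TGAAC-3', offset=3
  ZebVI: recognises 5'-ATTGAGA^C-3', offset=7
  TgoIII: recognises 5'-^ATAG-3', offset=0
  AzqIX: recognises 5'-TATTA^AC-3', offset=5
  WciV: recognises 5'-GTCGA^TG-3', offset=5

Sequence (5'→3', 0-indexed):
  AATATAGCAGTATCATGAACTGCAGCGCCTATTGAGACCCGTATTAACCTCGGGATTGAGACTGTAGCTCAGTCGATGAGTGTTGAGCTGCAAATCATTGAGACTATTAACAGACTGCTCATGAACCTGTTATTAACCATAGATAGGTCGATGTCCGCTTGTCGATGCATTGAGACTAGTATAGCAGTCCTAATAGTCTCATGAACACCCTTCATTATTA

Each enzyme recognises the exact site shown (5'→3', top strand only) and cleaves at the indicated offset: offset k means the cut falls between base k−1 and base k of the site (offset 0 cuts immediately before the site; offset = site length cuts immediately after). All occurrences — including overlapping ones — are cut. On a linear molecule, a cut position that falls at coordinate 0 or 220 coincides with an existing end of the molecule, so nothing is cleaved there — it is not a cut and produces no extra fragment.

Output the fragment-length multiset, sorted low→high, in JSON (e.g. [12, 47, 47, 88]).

Per-enzyme occurrences:
  BxoIII TCATGAAC/3: at [12, 118, 198] ⇒ [15, 121, 201]
  ZebVI ATTGAGAC/7: at [30, 54, 96, 168] ⇒ [37, 61, 103, 175]
  TgoIII ATAG/0: at [3, 138, 142, 180, 192] ⇒ [3, 138, 142, 180, 192]
  AzqIX TATTAAC/5: at [41, 104, 130] ⇒ [46, 109, 135]
  WciV GTCGATG/5: at [71, 146, 160] ⇒ [76, 151, 165]

Pooled cuts: [3, 15, 37, 46, 61, 76, 103, 109, 121, 135, 138, 142, 151, 165, 175, 180, 192, 201]

Fragments:
  [0,3): 3 bp
  [3,15): 12 bp
  [15,37): 22 bp
  [37,46): 9 bp
  [46,61): 15 bp
  [61,76): 15 bp
  [76,103): 27 bp
  [103,109): 6 bp
  [109,121): 12 bp
  [121,135): 14 bp
  [135,138): 3 bp
  [138,142): 4 bp
  [142,151): 9 bp
  [151,165): 14 bp
  [165,175): 10 bp
  [175,180): 5 bp
  [180,192): 12 bp
  [192,201): 9 bp
  [201,220): 19 bp

[3,3,4,5,6,9,9,9,10,12,12,12,14,14,15,15,19,22,27]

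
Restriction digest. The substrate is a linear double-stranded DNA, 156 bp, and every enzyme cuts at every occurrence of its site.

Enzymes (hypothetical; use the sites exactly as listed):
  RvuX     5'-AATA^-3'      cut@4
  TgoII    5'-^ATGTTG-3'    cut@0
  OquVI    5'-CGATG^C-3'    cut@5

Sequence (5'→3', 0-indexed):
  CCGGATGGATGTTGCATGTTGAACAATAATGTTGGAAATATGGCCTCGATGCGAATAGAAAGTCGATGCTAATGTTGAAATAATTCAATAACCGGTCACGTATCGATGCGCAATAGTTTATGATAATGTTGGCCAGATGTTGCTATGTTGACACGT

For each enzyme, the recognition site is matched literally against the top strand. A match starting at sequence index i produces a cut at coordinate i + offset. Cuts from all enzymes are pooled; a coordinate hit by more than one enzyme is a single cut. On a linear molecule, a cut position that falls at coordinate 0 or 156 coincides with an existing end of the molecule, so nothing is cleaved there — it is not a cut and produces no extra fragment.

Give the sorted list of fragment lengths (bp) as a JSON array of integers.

Site scan:
  RvuX (AATA, off=4): starts [24, 36, 53, 78, 86, 111] → cuts [28, 40, 57, 82, 90, 115]
  TgoII (ATGTTG, off=0): starts [8, 15, 28, 71, 125, 136, 144] → cuts [8, 15, 28, 71, 125, 136, 144]
  OquVI (CGATGC, off=5): starts [46, 63, 103] → cuts [51, 68, 108]

All cut coordinates (distinct, sorted): [8, 15, 28, 40, 51, 57, 68, 71, 82, 90, 108, 115, 125, 136, 144]

Fragments:
  [0,8): 8 bp
  [8,15): 7 bp
  [15,28): 13 bp
  [28,40): 12 bp
  [40,51): 11 bp
  [51,57): 6 bp
  [57,68): 11 bp
  [68,71): 3 bp
  [71,82): 11 bp
  [82,90): 8 bp
  [90,108): 18 bp
  [108,115): 7 bp
  [115,125): 10 bp
  [125,136): 11 bp
  [136,144): 8 bp
  [144,156): 12 bp

[3,6,7,7,8,8,8,10,11,11,11,11,12,12,13,18]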